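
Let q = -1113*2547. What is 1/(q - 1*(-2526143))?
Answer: -1/308668 ≈ -3.2397e-6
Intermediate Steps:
q = -2834811
1/(q - 1*(-2526143)) = 1/(-2834811 - 1*(-2526143)) = 1/(-2834811 + 2526143) = 1/(-308668) = -1/308668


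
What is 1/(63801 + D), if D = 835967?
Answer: 1/899768 ≈ 1.1114e-6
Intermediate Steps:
1/(63801 + D) = 1/(63801 + 835967) = 1/899768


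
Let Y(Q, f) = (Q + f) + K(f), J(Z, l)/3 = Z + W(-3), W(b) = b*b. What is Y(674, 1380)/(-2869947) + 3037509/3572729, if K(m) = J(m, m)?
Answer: 8695263894914/10253542875363 ≈ 0.84803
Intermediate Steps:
W(b) = b²
J(Z, l) = 27 + 3*Z (J(Z, l) = 3*(Z + (-3)²) = 3*(Z + 9) = 3*(9 + Z) = 27 + 3*Z)
K(m) = 27 + 3*m
Y(Q, f) = 27 + Q + 4*f (Y(Q, f) = (Q + f) + (27 + 3*f) = 27 + Q + 4*f)
Y(674, 1380)/(-2869947) + 3037509/3572729 = (27 + 674 + 4*1380)/(-2869947) + 3037509/3572729 = (27 + 674 + 5520)*(-1/2869947) + 3037509*(1/3572729) = 6221*(-1/2869947) + 3037509/3572729 = -6221/2869947 + 3037509/3572729 = 8695263894914/10253542875363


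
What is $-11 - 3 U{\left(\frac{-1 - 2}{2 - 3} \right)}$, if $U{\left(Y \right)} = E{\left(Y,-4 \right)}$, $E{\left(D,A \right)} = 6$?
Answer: $-29$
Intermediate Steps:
$U{\left(Y \right)} = 6$
$-11 - 3 U{\left(\frac{-1 - 2}{2 - 3} \right)} = -11 - 18 = -29$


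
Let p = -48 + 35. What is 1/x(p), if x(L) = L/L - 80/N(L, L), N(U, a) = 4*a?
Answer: 13/33 ≈ 0.39394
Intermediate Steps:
p = -13
x(L) = 1 - 20/L (x(L) = L/L - 80*1/(4*L) = 1 - 20/L)
1/x(p) = 1/((-20 - 13)/(-13)) = 1/(-1/13*(-33)) = 1/(33/13) = 13/33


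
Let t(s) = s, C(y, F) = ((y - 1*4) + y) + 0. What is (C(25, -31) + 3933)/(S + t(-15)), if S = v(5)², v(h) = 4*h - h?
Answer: 3979/210 ≈ 18.948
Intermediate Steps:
C(y, F) = -4 + 2*y (C(y, F) = ((y - 4) + y) + 0 = ((-4 + y) + y) + 0 = (-4 + 2*y) + 0 = -4 + 2*y)
v(h) = 3*h
S = 225 (S = (3*5)² = 15² = 225)
(C(25, -31) + 3933)/(S + t(-15)) = ((-4 + 2*25) + 3933)/(225 - 15) = ((-4 + 50) + 3933)/210 = (46 + 3933)*(1/210) = 3979*(1/210) = 3979/210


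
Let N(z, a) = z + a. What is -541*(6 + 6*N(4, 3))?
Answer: -25968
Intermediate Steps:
N(z, a) = a + z
-541*(6 + 6*N(4, 3)) = -541*(6 + 6*(3 + 4)) = -541*(6 + 6*7) = -541*(6 + 42) = -541*48 = -25968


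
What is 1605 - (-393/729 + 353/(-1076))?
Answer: 419882875/261468 ≈ 1605.9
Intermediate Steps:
1605 - (-393/729 + 353/(-1076)) = 1605 - (-393*1/729 + 353*(-1/1076)) = 1605 - (-131/243 - 353/1076) = 1605 - 1*(-226735/261468) = 1605 + 226735/261468 = 419882875/261468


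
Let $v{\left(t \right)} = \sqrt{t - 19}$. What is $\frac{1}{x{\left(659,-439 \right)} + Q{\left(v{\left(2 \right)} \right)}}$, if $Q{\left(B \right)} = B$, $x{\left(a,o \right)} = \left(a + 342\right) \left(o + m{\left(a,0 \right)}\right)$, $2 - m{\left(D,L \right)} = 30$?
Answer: $- \frac{467467}{218525396106} - \frac{i \sqrt{17}}{218525396106} \approx -2.1392 \cdot 10^{-6} - 1.8868 \cdot 10^{-11} i$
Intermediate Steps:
$m{\left(D,L \right)} = -28$ ($m{\left(D,L \right)} = 2 - 30 = -28$)
$v{\left(t \right)} = \sqrt{-19 + t}$
$x{\left(a,o \right)} = \left(-28 + o\right) \left(342 + a\right)$ ($x{\left(a,o \right)} = \left(a + 342\right) \left(o - 28\right) = \left(342 + a\right) \left(-28 + o\right) = \left(-28 + o\right) \left(342 + a\right)$)
$\frac{1}{x{\left(659,-439 \right)} + Q{\left(v{\left(2 \right)} \right)}} = \frac{1}{\left(-9576 - 18452 + 342 \left(-439\right) + 659 \left(-439\right)\right) + \sqrt{-19 + 2}} = \frac{1}{\left(-9576 - 18452 - 150138 - 289301\right) + \sqrt{-17}} = \frac{1}{-467467 + i \sqrt{17}}$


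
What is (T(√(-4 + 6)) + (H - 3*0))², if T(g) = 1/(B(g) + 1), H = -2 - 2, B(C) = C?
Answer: 27 - 10*√2 ≈ 12.858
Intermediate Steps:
H = -4
T(g) = 1/(1 + g) (T(g) = 1/(g + 1) = 1/(1 + g))
(T(√(-4 + 6)) + (H - 3*0))² = (1/(1 + √(-4 + 6)) + (-4 - 3*0))² = (1/(1 + √2) + (-4 + 0))² = (1/(1 + √2) - 4)² = (-4 + 1/(1 + √2))²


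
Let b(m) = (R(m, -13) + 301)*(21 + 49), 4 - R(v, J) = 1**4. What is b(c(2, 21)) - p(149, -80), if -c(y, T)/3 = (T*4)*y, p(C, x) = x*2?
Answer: 21440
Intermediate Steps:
p(C, x) = 2*x
R(v, J) = 3 (R(v, J) = 4 - 1*1**4 = 4 - 1*1 = 4 - 1 = 3)
c(y, T) = -12*T*y (c(y, T) = -3*T*4*y = -3*4*T*y = -12*T*y)
b(m) = 21280 (b(m) = (3 + 301)*(21 + 49) = 304*70 = 21280)
b(c(2, 21)) - p(149, -80) = 21280 - 2*(-80) = 21280 - 1*(-160) = 21280 + 160 = 21440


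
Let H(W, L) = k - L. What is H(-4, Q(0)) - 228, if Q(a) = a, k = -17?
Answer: -245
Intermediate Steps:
H(W, L) = -17 - L
H(-4, Q(0)) - 228 = (-17 - 1*0) - 228 = (-17 + 0) - 228 = -17 - 228 = -245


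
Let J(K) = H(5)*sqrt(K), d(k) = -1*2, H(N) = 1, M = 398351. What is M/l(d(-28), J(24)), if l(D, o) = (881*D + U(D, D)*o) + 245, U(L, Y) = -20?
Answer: -604298467/2291689 + 15934040*sqrt(6)/2291689 ≈ -246.66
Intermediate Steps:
d(k) = -2
J(K) = sqrt(K) (J(K) = 1*sqrt(K) = sqrt(K))
l(D, o) = 245 - 20*o + 881*D (l(D, o) = (881*D - 20*o) + 245 = (-20*o + 881*D) + 245 = 245 - 20*o + 881*D)
M/l(d(-28), J(24)) = 398351/(245 - 40*sqrt(6) + 881*(-2)) = 398351/(245 - 40*sqrt(6) - 1762) = 398351/(-1517 - 40*sqrt(6))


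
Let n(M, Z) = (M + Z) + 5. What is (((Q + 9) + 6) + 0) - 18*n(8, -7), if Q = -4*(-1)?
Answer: -89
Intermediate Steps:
Q = 4
n(M, Z) = 5 + M + Z
(((Q + 9) + 6) + 0) - 18*n(8, -7) = (((4 + 9) + 6) + 0) - 18*(5 + 8 - 7) = ((13 + 6) + 0) - 18*6 = (19 + 0) - 108 = 19 - 108 = -89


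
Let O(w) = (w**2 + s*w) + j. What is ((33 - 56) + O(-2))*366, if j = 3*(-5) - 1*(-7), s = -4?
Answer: -6954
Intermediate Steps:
j = -8 (j = -15 + 7 = -8)
O(w) = -8 + w**2 - 4*w (O(w) = (w**2 - 4*w) - 8 = -8 + w**2 - 4*w)
((33 - 56) + O(-2))*366 = ((33 - 56) + (-8 + (-2)**2 - 4*(-2)))*366 = (-23 + (-8 + 4 + 8))*366 = (-23 + 4)*366 = -19*366 = -6954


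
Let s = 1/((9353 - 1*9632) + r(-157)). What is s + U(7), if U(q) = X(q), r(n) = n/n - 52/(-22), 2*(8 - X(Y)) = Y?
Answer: 13633/3032 ≈ 4.4964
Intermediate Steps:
X(Y) = 8 - Y/2
r(n) = 37/11 (r(n) = 1 - 52*(-1/22) = 1 + 26/11 = 37/11)
U(q) = 8 - q/2
s = -11/3032 (s = 1/((9353 - 1*9632) + 37/11) = 1/((9353 - 9632) + 37/11) = 1/(-279 + 37/11) = 1/(-3032/11) = -11/3032 ≈ -0.0036280)
s + U(7) = -11/3032 + (8 - ½*7) = -11/3032 + (8 - 7/2) = -11/3032 + 9/2 = 13633/3032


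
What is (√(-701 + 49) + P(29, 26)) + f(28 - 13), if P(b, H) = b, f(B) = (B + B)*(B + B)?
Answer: 929 + 2*I*√163 ≈ 929.0 + 25.534*I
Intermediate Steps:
f(B) = 4*B² (f(B) = (2*B)*(2*B) = 4*B²)
(√(-701 + 49) + P(29, 26)) + f(28 - 13) = (√(-701 + 49) + 29) + 4*(28 - 13)² = (√(-652) + 29) + 4*15² = (2*I*√163 + 29) + 4*225 = (29 + 2*I*√163) + 900 = 929 + 2*I*√163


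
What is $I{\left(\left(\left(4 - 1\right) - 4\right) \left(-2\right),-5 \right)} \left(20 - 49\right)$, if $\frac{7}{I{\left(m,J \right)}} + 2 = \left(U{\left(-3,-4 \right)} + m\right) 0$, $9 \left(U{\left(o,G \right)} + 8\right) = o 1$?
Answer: $\frac{203}{2} \approx 101.5$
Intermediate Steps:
$U{\left(o,G \right)} = -8 + \frac{o}{9}$ ($U{\left(o,G \right)} = -8 + \frac{o 1}{9} = -8 + \frac{o}{9}$)
$I{\left(m,J \right)} = - \frac{7}{2}$ ($I{\left(m,J \right)} = \frac{7}{-2 + \left(\left(-8 + \frac{1}{9} \left(-3\right)\right) + m\right) 0} = \frac{7}{-2 + \left(\left(-8 - \frac{1}{3}\right) + m\right) 0} = \frac{7}{-2 + \left(- \frac{25}{3} + m\right) 0} = \frac{7}{-2 + 0} = \frac{7}{-2} = 7 \left(- \frac{1}{2}\right) = - \frac{7}{2}$)
$I{\left(\left(\left(4 - 1\right) - 4\right) \left(-2\right),-5 \right)} \left(20 - 49\right) = - \frac{7 \left(20 - 49\right)}{2} = \left(- \frac{7}{2}\right) \left(-29\right) = \frac{203}{2}$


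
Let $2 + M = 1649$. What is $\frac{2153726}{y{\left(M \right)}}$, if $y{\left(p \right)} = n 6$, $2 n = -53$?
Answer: $- \frac{2153726}{159} \approx -13545.0$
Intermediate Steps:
$M = 1647$ ($M = -2 + 1649 = 1647$)
$n = - \frac{53}{2}$ ($n = \frac{1}{2} \left(-53\right) = - \frac{53}{2} \approx -26.5$)
$y{\left(p \right)} = -159$ ($y{\left(p \right)} = \left(- \frac{53}{2}\right) 6 = -159$)
$\frac{2153726}{y{\left(M \right)}} = \frac{2153726}{-159} = 2153726 \left(- \frac{1}{159}\right) = - \frac{2153726}{159}$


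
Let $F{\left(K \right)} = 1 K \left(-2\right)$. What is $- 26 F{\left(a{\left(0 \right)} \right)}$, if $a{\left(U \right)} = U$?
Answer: $0$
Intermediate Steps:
$F{\left(K \right)} = - 2 K$ ($F{\left(K \right)} = K \left(-2\right) = - 2 K$)
$- 26 F{\left(a{\left(0 \right)} \right)} = - 26 \left(\left(-2\right) 0\right) = \left(-26\right) 0 = 0$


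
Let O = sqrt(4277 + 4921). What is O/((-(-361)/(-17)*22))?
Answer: -51*sqrt(1022)/7942 ≈ -0.20529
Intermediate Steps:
O = 3*sqrt(1022) (O = sqrt(9198) = 3*sqrt(1022) ≈ 95.906)
O/((-(-361)/(-17)*22)) = (3*sqrt(1022))/((-(-361)/(-17)*22)) = (3*sqrt(1022))/((-(-361)*(-1)/17*22)) = (3*sqrt(1022))/((-19*19/17*22)) = (3*sqrt(1022))/((-361/17*22)) = (3*sqrt(1022))/(-7942/17) = (3*sqrt(1022))*(-17/7942) = -51*sqrt(1022)/7942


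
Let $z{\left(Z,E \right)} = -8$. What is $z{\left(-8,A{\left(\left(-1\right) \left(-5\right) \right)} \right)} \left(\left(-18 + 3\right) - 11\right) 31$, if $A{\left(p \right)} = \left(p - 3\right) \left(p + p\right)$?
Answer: $6448$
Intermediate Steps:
$A{\left(p \right)} = 2 p \left(-3 + p\right)$ ($A{\left(p \right)} = \left(-3 + p\right) 2 p = 2 p \left(-3 + p\right)$)
$z{\left(-8,A{\left(\left(-1\right) \left(-5\right) \right)} \right)} \left(\left(-18 + 3\right) - 11\right) 31 = - 8 \left(\left(-18 + 3\right) - 11\right) 31 = - 8 \left(-15 - 11\right) 31 = \left(-8\right) \left(-26\right) 31 = 208 \cdot 31 = 6448$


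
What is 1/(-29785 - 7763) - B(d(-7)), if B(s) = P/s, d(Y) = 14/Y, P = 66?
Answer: 1239083/37548 ≈ 33.000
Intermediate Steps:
B(s) = 66/s
1/(-29785 - 7763) - B(d(-7)) = 1/(-29785 - 7763) - 66/(14/(-7)) = 1/(-37548) - 66/(14*(-1/7)) = -1/37548 - 66/(-2) = -1/37548 - 66*(-1)/2 = -1/37548 - 1*(-33) = -1/37548 + 33 = 1239083/37548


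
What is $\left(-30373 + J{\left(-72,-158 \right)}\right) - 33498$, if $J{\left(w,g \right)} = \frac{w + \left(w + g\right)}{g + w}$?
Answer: $- \frac{7345014}{115} \approx -63870.0$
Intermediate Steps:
$J{\left(w,g \right)} = \frac{g + 2 w}{g + w}$ ($J{\left(w,g \right)} = \frac{w + \left(g + w\right)}{g + w} = \frac{g + 2 w}{g + w}$)
$\left(-30373 + J{\left(-72,-158 \right)}\right) - 33498 = \left(-30373 + \frac{-158 + 2 \left(-72\right)}{-158 - 72}\right) - 33498 = \left(-30373 + \frac{-158 - 144}{-230}\right) - 33498 = \left(-30373 - - \frac{151}{115}\right) - 33498 = \left(-30373 + \frac{151}{115}\right) - 33498 = - \frac{3492744}{115} - 33498 = - \frac{7345014}{115}$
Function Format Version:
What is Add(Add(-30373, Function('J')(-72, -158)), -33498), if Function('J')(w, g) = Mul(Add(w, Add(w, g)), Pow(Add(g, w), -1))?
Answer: Rational(-7345014, 115) ≈ -63870.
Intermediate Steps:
Function('J')(w, g) = Mul(Pow(Add(g, w), -1), Add(g, Mul(2, w))) (Function('J')(w, g) = Mul(Add(w, Add(g, w)), Pow(Add(g, w), -1)) = Mul(Add(g, Mul(2, w)), Pow(Add(g, w), -1)) = Mul(Pow(Add(g, w), -1), Add(g, Mul(2, w))))
Add(Add(-30373, Function('J')(-72, -158)), -33498) = Add(Add(-30373, Mul(Pow(Add(-158, -72), -1), Add(-158, Mul(2, -72)))), -33498) = Add(Add(-30373, Mul(Pow(-230, -1), Add(-158, -144))), -33498) = Add(Add(-30373, Mul(Rational(-1, 230), -302)), -33498) = Add(Add(-30373, Rational(151, 115)), -33498) = Add(Rational(-3492744, 115), -33498) = Rational(-7345014, 115)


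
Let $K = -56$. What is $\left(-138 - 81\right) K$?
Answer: $12264$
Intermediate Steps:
$\left(-138 - 81\right) K = \left(-138 - 81\right) \left(-56\right) = \left(-219\right) \left(-56\right) = 12264$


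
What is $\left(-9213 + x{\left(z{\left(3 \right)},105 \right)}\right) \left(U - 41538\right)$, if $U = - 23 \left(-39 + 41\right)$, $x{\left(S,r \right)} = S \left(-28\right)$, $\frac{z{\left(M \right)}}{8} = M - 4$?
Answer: $373798576$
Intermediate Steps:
$z{\left(M \right)} = -32 + 8 M$ ($z{\left(M \right)} = 8 \left(M - 4\right) = 8 \left(-4 + M\right) = -32 + 8 M$)
$x{\left(S,r \right)} = - 28 S$
$U = -46$ ($U = \left(-23\right) 2 = -46$)
$\left(-9213 + x{\left(z{\left(3 \right)},105 \right)}\right) \left(U - 41538\right) = \left(-9213 - 28 \left(-32 + 8 \cdot 3\right)\right) \left(-46 - 41538\right) = \left(-9213 - 28 \left(-32 + 24\right)\right) \left(-41584\right) = \left(-9213 - -224\right) \left(-41584\right) = \left(-9213 + 224\right) \left(-41584\right) = \left(-8989\right) \left(-41584\right) = 373798576$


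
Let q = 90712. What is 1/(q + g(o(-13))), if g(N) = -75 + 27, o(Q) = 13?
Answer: 1/90664 ≈ 1.1030e-5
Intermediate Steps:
g(N) = -48
1/(q + g(o(-13))) = 1/(90712 - 48) = 1/90664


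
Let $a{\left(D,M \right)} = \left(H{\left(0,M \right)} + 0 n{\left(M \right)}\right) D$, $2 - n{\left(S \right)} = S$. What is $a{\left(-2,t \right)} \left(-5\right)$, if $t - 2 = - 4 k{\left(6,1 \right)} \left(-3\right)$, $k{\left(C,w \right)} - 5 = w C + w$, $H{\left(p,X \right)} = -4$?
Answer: $-40$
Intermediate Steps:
$n{\left(S \right)} = 2 - S$
$k{\left(C,w \right)} = 5 + w + C w$ ($k{\left(C,w \right)} = 5 + \left(w C + w\right) = 5 + \left(C w + w\right) = 5 + \left(w + C w\right) = 5 + w + C w$)
$t = 146$ ($t = 2 + - 4 \left(5 + 1 + 6 \cdot 1\right) \left(-3\right) = 2 + - 4 \left(5 + 1 + 6\right) \left(-3\right) = 2 + \left(-4\right) 12 \left(-3\right) = 2 - -144 = 2 + 144 = 146$)
$a{\left(D,M \right)} = - 4 D$ ($a{\left(D,M \right)} = \left(-4 + 0 \left(2 - M\right)\right) D = \left(-4 + 0\right) D = - 4 D$)
$a{\left(-2,t \right)} \left(-5\right) = \left(-4\right) \left(-2\right) \left(-5\right) = 8 \left(-5\right) = -40$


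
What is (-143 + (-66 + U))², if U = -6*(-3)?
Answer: 36481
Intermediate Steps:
U = 18
(-143 + (-66 + U))² = (-143 + (-66 + 18))² = (-143 - 48)² = (-191)² = 36481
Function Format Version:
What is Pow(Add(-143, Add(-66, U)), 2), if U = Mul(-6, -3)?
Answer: 36481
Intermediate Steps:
U = 18
Pow(Add(-143, Add(-66, U)), 2) = Pow(Add(-143, Add(-66, 18)), 2) = Pow(Add(-143, -48), 2) = Pow(-191, 2) = 36481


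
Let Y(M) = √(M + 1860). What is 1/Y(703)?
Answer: √2563/2563 ≈ 0.019753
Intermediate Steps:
Y(M) = √(1860 + M)
1/Y(703) = 1/(√(1860 + 703)) = 1/(√2563) = √2563/2563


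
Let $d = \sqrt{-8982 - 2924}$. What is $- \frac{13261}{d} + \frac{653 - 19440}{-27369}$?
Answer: $\frac{18787}{27369} + \frac{13261 i \sqrt{11906}}{11906} \approx 0.68643 + 121.53 i$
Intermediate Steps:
$d = i \sqrt{11906}$ ($d = \sqrt{-11906} = i \sqrt{11906} \approx 109.11 i$)
$- \frac{13261}{d} + \frac{653 - 19440}{-27369} = - \frac{13261}{i \sqrt{11906}} + \frac{653 - 19440}{-27369} = - 13261 \left(- \frac{i \sqrt{11906}}{11906}\right) - - \frac{18787}{27369} = \frac{13261 i \sqrt{11906}}{11906} + \frac{18787}{27369} = \frac{18787}{27369} + \frac{13261 i \sqrt{11906}}{11906}$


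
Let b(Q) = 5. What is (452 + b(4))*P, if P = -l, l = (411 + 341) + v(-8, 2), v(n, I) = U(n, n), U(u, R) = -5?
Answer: -341379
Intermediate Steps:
v(n, I) = -5
l = 747 (l = (411 + 341) - 5 = 752 - 5 = 747)
P = -747 (P = -1*747 = -747)
(452 + b(4))*P = (452 + 5)*(-747) = 457*(-747) = -341379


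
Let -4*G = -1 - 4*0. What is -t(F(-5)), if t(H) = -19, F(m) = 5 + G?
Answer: 19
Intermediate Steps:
G = 1/4 (G = -(-1 - 4*0)/4 = -(-1 + 0)/4 = -1/4*(-1) = 1/4 ≈ 0.25000)
F(m) = 21/4 (F(m) = 5 + 1/4 = 21/4)
-t(F(-5)) = -1*(-19) = 19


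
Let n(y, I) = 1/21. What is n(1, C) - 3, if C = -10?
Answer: -62/21 ≈ -2.9524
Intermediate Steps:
n(y, I) = 1/21
n(1, C) - 3 = 1/21 - 3 = -62/21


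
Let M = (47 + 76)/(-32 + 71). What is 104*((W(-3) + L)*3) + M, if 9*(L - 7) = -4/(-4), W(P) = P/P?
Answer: 98819/39 ≈ 2533.8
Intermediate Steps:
W(P) = 1
L = 64/9 (L = 7 + (-4/(-4))/9 = 7 + (-4*(-¼))/9 = 7 + (⅑)*1 = 7 + ⅑ = 64/9 ≈ 7.1111)
M = 41/13 (M = 123/39 = 123*(1/39) = 41/13 ≈ 3.1538)
104*((W(-3) + L)*3) + M = 104*((1 + 64/9)*3) + 41/13 = 104*((73/9)*3) + 41/13 = 104*(73/3) + 41/13 = 7592/3 + 41/13 = 98819/39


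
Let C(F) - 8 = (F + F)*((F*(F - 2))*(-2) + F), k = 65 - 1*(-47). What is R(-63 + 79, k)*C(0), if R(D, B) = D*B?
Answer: 14336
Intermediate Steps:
k = 112 (k = 65 + 47 = 112)
R(D, B) = B*D
C(F) = 8 + 2*F*(F - 2*F*(-2 + F)) (C(F) = 8 + (F + F)*((F*(F - 2))*(-2) + F) = 8 + (2*F)*((F*(-2 + F))*(-2) + F) = 8 + (2*F)*(-2*F*(-2 + F) + F) = 8 + (2*F)*(F - 2*F*(-2 + F)) = 8 + 2*F*(F - 2*F*(-2 + F)))
R(-63 + 79, k)*C(0) = (112*(-63 + 79))*(8 - 4*0³ + 10*0²) = (112*16)*(8 - 4*0 + 10*0) = 1792*(8 + 0 + 0) = 1792*8 = 14336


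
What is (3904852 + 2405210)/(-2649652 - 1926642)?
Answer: -3155031/2288147 ≈ -1.3789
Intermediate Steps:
(3904852 + 2405210)/(-2649652 - 1926642) = 6310062/(-4576294) = 6310062*(-1/4576294) = -3155031/2288147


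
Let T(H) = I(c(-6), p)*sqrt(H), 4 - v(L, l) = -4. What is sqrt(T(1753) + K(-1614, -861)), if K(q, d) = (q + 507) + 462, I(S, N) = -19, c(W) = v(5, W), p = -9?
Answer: sqrt(-645 - 19*sqrt(1753)) ≈ 37.954*I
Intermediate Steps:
v(L, l) = 8 (v(L, l) = 4 - 1*(-4) = 4 + 4 = 8)
c(W) = 8
K(q, d) = 969 + q (K(q, d) = (507 + q) + 462 = 969 + q)
T(H) = -19*sqrt(H)
sqrt(T(1753) + K(-1614, -861)) = sqrt(-19*sqrt(1753) + (969 - 1614)) = sqrt(-19*sqrt(1753) - 645) = sqrt(-645 - 19*sqrt(1753))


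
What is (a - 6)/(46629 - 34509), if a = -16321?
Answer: -16327/12120 ≈ -1.3471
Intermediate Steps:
(a - 6)/(46629 - 34509) = (-16321 - 6)/(46629 - 34509) = -16327/12120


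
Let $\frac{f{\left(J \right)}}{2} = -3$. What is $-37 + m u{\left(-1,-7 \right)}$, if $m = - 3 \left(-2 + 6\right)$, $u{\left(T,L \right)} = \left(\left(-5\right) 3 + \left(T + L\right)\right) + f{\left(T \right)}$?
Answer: $311$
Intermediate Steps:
$f{\left(J \right)} = -6$ ($f{\left(J \right)} = 2 \left(-3\right) = -6$)
$u{\left(T,L \right)} = -21 + L + T$ ($u{\left(T,L \right)} = \left(\left(-5\right) 3 + \left(T + L\right)\right) - 6 = \left(-15 + \left(L + T\right)\right) - 6 = \left(-15 + L + T\right) - 6 = -21 + L + T$)
$m = -12$ ($m = \left(-3\right) 4 = -12$)
$-37 + m u{\left(-1,-7 \right)} = -37 - 12 \left(-21 - 7 - 1\right) = -37 - -348 = -37 + 348 = 311$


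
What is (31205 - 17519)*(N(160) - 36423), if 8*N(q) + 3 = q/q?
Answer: -996977199/2 ≈ -4.9849e+8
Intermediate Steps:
N(q) = -¼ (N(q) = -3/8 + (q/q)/8 = -3/8 + (⅛)*1 = -3/8 + ⅛ = -¼)
(31205 - 17519)*(N(160) - 36423) = (31205 - 17519)*(-¼ - 36423) = 13686*(-145693/4) = -996977199/2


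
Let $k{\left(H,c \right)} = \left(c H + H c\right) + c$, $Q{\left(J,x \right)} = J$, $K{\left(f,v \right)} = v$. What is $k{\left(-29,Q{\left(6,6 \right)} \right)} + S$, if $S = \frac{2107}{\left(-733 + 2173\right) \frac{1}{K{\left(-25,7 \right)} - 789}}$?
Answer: $- \frac{1070077}{720} \approx -1486.2$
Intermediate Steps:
$k{\left(H,c \right)} = c + 2 H c$ ($k{\left(H,c \right)} = \left(H c + H c\right) + c = 2 H c + c = c + 2 H c$)
$S = - \frac{823837}{720}$ ($S = \frac{2107}{\left(-733 + 2173\right) \frac{1}{7 - 789}} = \frac{2107}{1440 \frac{1}{-782}} = \frac{2107}{1440 \left(- \frac{1}{782}\right)} = \frac{2107}{- \frac{720}{391}} = 2107 \left(- \frac{391}{720}\right) = - \frac{823837}{720} \approx -1144.2$)
$k{\left(-29,Q{\left(6,6 \right)} \right)} + S = 6 \left(1 + 2 \left(-29\right)\right) - \frac{823837}{720} = 6 \left(1 - 58\right) - \frac{823837}{720} = 6 \left(-57\right) - \frac{823837}{720} = -342 - \frac{823837}{720} = - \frac{1070077}{720}$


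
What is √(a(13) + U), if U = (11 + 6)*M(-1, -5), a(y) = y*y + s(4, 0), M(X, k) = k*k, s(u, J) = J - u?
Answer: √590 ≈ 24.290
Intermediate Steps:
M(X, k) = k²
a(y) = -4 + y² (a(y) = y*y + (0 - 1*4) = y² + (0 - 4) = y² - 4 = -4 + y²)
U = 425 (U = (11 + 6)*(-5)² = 17*25 = 425)
√(a(13) + U) = √((-4 + 13²) + 425) = √((-4 + 169) + 425) = √(165 + 425) = √590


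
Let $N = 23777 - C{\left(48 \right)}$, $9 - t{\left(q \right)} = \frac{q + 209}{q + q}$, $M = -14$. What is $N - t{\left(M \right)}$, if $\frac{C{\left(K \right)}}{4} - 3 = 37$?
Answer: $\frac{660829}{28} \approx 23601.0$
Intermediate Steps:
$t{\left(q \right)} = 9 - \frac{209 + q}{2 q}$ ($t{\left(q \right)} = 9 - \frac{q + 209}{q + q} = 9 - \frac{209 + q}{2 q}$)
$C{\left(K \right)} = 160$ ($C{\left(K \right)} = 12 + 4 \cdot 37 = 12 + 148 = 160$)
$N = 23617$ ($N = 23777 - 160 = 23617$)
$N - t{\left(M \right)} = 23617 - \frac{-209 + 17 \left(-14\right)}{2 \left(-14\right)} = 23617 - \frac{1}{2} \left(- \frac{1}{14}\right) \left(-209 - 238\right) = 23617 - \frac{1}{2} \left(- \frac{1}{14}\right) \left(-447\right) = 23617 - \frac{447}{28} = \frac{660829}{28}$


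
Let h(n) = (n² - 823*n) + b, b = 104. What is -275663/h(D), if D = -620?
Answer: -275663/894764 ≈ -0.30808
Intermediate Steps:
h(n) = 104 + n² - 823*n (h(n) = (n² - 823*n) + 104 = 104 + n² - 823*n)
-275663/h(D) = -275663/(104 + (-620)² - 823*(-620)) = -275663/(104 + 384400 + 510260) = -275663/894764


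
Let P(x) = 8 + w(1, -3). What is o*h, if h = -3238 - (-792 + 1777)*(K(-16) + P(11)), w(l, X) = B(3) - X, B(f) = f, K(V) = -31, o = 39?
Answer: 526773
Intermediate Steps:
w(l, X) = 3 - X
P(x) = 14 (P(x) = 8 + (3 - 1*(-3)) = 8 + (3 + 3) = 8 + 6 = 14)
h = 13507 (h = -3238 - (-792 + 1777)*(-31 + 14) = -3238 - 985*(-17) = -3238 - 1*(-16745) = -3238 + 16745 = 13507)
o*h = 39*13507 = 526773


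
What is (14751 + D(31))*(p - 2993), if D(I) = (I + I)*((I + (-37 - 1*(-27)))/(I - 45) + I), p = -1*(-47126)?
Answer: 731725140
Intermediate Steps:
p = 47126
D(I) = 2*I*(I + (-10 + I)/(-45 + I)) (D(I) = (2*I)*((I + (-37 + 27))/(-45 + I) + I) = (2*I)*((I - 10)/(-45 + I) + I) = (2*I)*((-10 + I)/(-45 + I) + I) = (2*I)*(I + (-10 + I)/(-45 + I)) = 2*I*(I + (-10 + I)/(-45 + I)))
(14751 + D(31))*(p - 2993) = (14751 + 2*31*(-10 + 31**2 - 44*31)/(-45 + 31))*(47126 - 2993) = (14751 + 2*31*(-10 + 961 - 1364)/(-14))*44133 = (14751 + 2*31*(-1/14)*(-413))*44133 = (14751 + 1829)*44133 = 16580*44133 = 731725140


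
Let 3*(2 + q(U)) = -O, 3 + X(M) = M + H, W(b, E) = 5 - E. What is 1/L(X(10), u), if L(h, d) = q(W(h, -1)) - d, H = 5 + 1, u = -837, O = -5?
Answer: 3/2510 ≈ 0.0011952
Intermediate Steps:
H = 6
X(M) = 3 + M (X(M) = -3 + (M + 6) = -3 + (6 + M) = 3 + M)
q(U) = -1/3 (q(U) = -2 + (-1*(-5))/3 = -2 + (1/3)*5 = -2 + 5/3 = -1/3)
L(h, d) = -1/3 - d
1/L(X(10), u) = 1/(-1/3 - 1*(-837)) = 1/(-1/3 + 837) = 1/(2510/3) = 3/2510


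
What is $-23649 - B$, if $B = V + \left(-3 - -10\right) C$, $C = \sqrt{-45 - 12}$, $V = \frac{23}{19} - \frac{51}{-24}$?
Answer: $- \frac{3595155}{152} - 7 i \sqrt{57} \approx -23652.0 - 52.849 i$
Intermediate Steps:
$V = \frac{507}{152}$ ($V = 23 \cdot \frac{1}{19} - - \frac{17}{8} = \frac{23}{19} + \frac{17}{8} = \frac{507}{152} \approx 3.3355$)
$C = i \sqrt{57}$ ($C = \sqrt{-57} = i \sqrt{57} \approx 7.5498 i$)
$B = \frac{507}{152} + 7 i \sqrt{57}$ ($B = \frac{507}{152} + \left(-3 - -10\right) i \sqrt{57} = \frac{507}{152} + \left(-3 + 10\right) i \sqrt{57} = \frac{507}{152} + 7 i \sqrt{57} \approx 3.3355 + 52.849 i$)
$-23649 - B = -23649 - \left(\frac{507}{152} + 7 i \sqrt{57}\right) = - \frac{3595155}{152} - 7 i \sqrt{57}$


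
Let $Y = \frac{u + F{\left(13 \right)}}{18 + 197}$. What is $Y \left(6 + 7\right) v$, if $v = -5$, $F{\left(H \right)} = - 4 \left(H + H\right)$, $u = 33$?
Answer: $\frac{923}{43} \approx 21.465$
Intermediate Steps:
$F{\left(H \right)} = - 8 H$ ($F{\left(H \right)} = - 4 \cdot 2 H = - 8 H$)
$Y = - \frac{71}{215}$ ($Y = \frac{33 - 104}{18 + 197} = \frac{33 - 104}{215} = \left(-71\right) \frac{1}{215} = - \frac{71}{215} \approx -0.33023$)
$Y \left(6 + 7\right) v = - \frac{71 \left(6 + 7\right) \left(-5\right)}{215} = - \frac{71 \cdot 13 \left(-5\right)}{215} = \left(- \frac{71}{215}\right) \left(-65\right) = \frac{923}{43}$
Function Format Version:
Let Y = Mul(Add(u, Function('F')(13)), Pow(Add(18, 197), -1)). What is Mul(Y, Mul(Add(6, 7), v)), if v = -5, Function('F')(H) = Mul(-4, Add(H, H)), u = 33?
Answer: Rational(923, 43) ≈ 21.465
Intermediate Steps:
Function('F')(H) = Mul(-8, H) (Function('F')(H) = Mul(-4, Mul(2, H)) = Mul(-8, H))
Y = Rational(-71, 215) (Y = Mul(Add(33, Mul(-8, 13)), Pow(Add(18, 197), -1)) = Mul(Add(33, -104), Pow(215, -1)) = Mul(-71, Rational(1, 215)) = Rational(-71, 215) ≈ -0.33023)
Mul(Y, Mul(Add(6, 7), v)) = Mul(Rational(-71, 215), Mul(Add(6, 7), -5)) = Mul(Rational(-71, 215), Mul(13, -5)) = Mul(Rational(-71, 215), -65) = Rational(923, 43)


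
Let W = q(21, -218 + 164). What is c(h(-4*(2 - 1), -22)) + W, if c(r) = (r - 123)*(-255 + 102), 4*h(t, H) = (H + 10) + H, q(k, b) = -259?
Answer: 39721/2 ≈ 19861.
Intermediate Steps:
h(t, H) = 5/2 + H/2 (h(t, H) = ((H + 10) + H)/4 = ((10 + H) + H)/4 = (10 + 2*H)/4 = 5/2 + H/2)
W = -259
c(r) = 18819 - 153*r (c(r) = (-123 + r)*(-153) = 18819 - 153*r)
c(h(-4*(2 - 1), -22)) + W = (18819 - 153*(5/2 + (1/2)*(-22))) - 259 = (18819 - 153*(5/2 - 11)) - 259 = (18819 - 153*(-17/2)) - 259 = (18819 + 2601/2) - 259 = 40239/2 - 259 = 39721/2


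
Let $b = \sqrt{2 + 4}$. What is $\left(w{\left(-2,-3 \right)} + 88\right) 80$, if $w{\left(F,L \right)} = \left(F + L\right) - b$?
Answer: $6640 - 80 \sqrt{6} \approx 6444.0$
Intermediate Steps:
$b = \sqrt{6} \approx 2.4495$
$w{\left(F,L \right)} = F + L - \sqrt{6}$ ($w{\left(F,L \right)} = \left(F + L\right) - \sqrt{6} = F + L - \sqrt{6}$)
$\left(w{\left(-2,-3 \right)} + 88\right) 80 = \left(\left(-2 - 3 - \sqrt{6}\right) + 88\right) 80 = \left(\left(-5 - \sqrt{6}\right) + 88\right) 80 = \left(83 - \sqrt{6}\right) 80 = 6640 - 80 \sqrt{6}$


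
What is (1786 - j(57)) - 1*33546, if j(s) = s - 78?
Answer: -31739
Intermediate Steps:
j(s) = -78 + s
(1786 - j(57)) - 1*33546 = (1786 - (-78 + 57)) - 1*33546 = (1786 - 1*(-21)) - 33546 = (1786 + 21) - 33546 = 1807 - 33546 = -31739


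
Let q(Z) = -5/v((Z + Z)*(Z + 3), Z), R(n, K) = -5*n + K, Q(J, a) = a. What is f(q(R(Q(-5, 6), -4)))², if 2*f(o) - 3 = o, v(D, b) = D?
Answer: 39929761/17774656 ≈ 2.2464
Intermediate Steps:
R(n, K) = K - 5*n
q(Z) = -5/(2*Z*(3 + Z)) (q(Z) = -5*1/((Z + 3)*(Z + Z)) = -5*1/(2*Z*(3 + Z)) = -5/(2*Z*(3 + Z)))
f(o) = 3/2 + o/2
f(q(R(Q(-5, 6), -4)))² = (3/2 + (-5/(2*(-4 - 5*6)*(3 + (-4 - 5*6))))/2)² = (3/2 + (-5/(2*(-4 - 30)*(3 + (-4 - 30))))/2)² = (3/2 + (-5/2/(-34*(3 - 34)))/2)² = (3/2 + (-5/2*(-1/34)/(-31))/2)² = (3/2 + (-5/2*(-1/34)*(-1/31))/2)² = (3/2 + (½)*(-5/2108))² = (3/2 - 5/4216)² = (6319/4216)² = 39929761/17774656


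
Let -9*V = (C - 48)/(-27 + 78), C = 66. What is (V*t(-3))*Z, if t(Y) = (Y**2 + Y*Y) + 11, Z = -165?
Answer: 3190/17 ≈ 187.65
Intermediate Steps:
V = -2/51 (V = -(66 - 48)/(9*(-27 + 78)) = -2/51 ≈ -0.039216)
t(Y) = 11 + 2*Y**2 (t(Y) = (Y**2 + Y**2) + 11 = 2*Y**2 + 11 = 11 + 2*Y**2)
(V*t(-3))*Z = -2*(11 + 2*(-3)**2)/51*(-165) = -2*(11 + 2*9)/51*(-165) = -2*(11 + 18)/51*(-165) = -2/51*29*(-165) = -58/51*(-165) = 3190/17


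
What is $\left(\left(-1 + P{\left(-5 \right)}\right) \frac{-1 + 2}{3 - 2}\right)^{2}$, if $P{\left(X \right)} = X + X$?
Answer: $121$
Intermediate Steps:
$P{\left(X \right)} = 2 X$
$\left(\left(-1 + P{\left(-5 \right)}\right) \frac{-1 + 2}{3 - 2}\right)^{2} = \left(\left(-1 + 2 \left(-5\right)\right) \frac{-1 + 2}{3 - 2}\right)^{2} = \left(\left(-1 - 10\right) 1 \cdot 1^{-1}\right)^{2} = \left(- 11 \cdot 1 \cdot 1\right)^{2} = \left(\left(-11\right) 1\right)^{2} = \left(-11\right)^{2} = 121$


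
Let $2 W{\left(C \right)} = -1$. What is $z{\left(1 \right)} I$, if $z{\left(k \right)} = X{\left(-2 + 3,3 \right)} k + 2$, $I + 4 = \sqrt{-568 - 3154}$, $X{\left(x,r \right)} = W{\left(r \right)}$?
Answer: $-6 + \frac{3 i \sqrt{3722}}{2} \approx -6.0 + 91.512 i$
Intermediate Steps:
$W{\left(C \right)} = - \frac{1}{2}$ ($W{\left(C \right)} = \frac{1}{2} \left(-1\right) = - \frac{1}{2}$)
$X{\left(x,r \right)} = - \frac{1}{2}$
$I = -4 + i \sqrt{3722}$ ($I = -4 + \sqrt{-568 - 3154} = -4 + \sqrt{-3722} = -4 + i \sqrt{3722} \approx -4.0 + 61.008 i$)
$z{\left(k \right)} = 2 - \frac{k}{2}$ ($z{\left(k \right)} = - \frac{k}{2} + 2 = 2 - \frac{k}{2}$)
$z{\left(1 \right)} I = \left(2 - \frac{1}{2}\right) \left(-4 + i \sqrt{3722}\right) = \frac{3 \left(-4 + i \sqrt{3722}\right)}{2} = -6 + \frac{3 i \sqrt{3722}}{2}$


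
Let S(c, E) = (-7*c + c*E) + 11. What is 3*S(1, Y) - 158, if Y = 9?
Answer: -119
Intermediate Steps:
S(c, E) = 11 - 7*c + E*c (S(c, E) = (-7*c + E*c) + 11 = 11 - 7*c + E*c)
3*S(1, Y) - 158 = 3*(11 - 7*1 + 9*1) - 158 = 3*(11 - 7 + 9) - 158 = 3*13 - 158 = 39 - 158 = -119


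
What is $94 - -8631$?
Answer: $8725$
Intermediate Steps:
$94 - -8631 = 94 + 8631 = 8725$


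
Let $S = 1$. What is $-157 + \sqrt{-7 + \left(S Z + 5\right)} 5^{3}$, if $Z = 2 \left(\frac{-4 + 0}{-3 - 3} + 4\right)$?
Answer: $-157 + \frac{125 \sqrt{66}}{3} \approx 181.5$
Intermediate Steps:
$Z = \frac{28}{3}$ ($Z = 2 \left(- \frac{4}{-6} + 4\right) = 2 \left(\left(-4\right) \left(- \frac{1}{6}\right) + 4\right) = 2 \left(\frac{2}{3} + 4\right) = 2 \cdot \frac{14}{3} = \frac{28}{3} \approx 9.3333$)
$-157 + \sqrt{-7 + \left(S Z + 5\right)} 5^{3} = -157 + \sqrt{-7 + \left(1 \cdot \frac{28}{3} + 5\right)} 5^{3} = -157 + \sqrt{-7 + \left(\frac{28}{3} + 5\right)} 125 = -157 + \sqrt{-7 + \frac{43}{3}} \cdot 125 = -157 + \sqrt{\frac{22}{3}} \cdot 125 = -157 + \frac{\sqrt{66}}{3} \cdot 125 = -157 + \frac{125 \sqrt{66}}{3}$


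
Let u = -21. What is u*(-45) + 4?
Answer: 949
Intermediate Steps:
u*(-45) + 4 = -21*(-45) + 4 = 945 + 4 = 949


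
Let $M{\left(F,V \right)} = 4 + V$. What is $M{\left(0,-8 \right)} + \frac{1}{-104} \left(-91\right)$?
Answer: $- \frac{25}{8} \approx -3.125$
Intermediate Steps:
$M{\left(0,-8 \right)} + \frac{1}{-104} \left(-91\right) = \left(4 - 8\right) + \frac{1}{-104} \left(-91\right) = -4 - - \frac{7}{8} = -4 + \frac{7}{8} = - \frac{25}{8}$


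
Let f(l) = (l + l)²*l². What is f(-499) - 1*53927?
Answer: 248005938077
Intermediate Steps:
f(l) = 4*l⁴ (f(l) = (2*l)²*l² = (4*l²)*l² = 4*l⁴)
f(-499) - 1*53927 = 4*(-499)⁴ - 1*53927 = 4*62001498001 - 53927 = 248005992004 - 53927 = 248005938077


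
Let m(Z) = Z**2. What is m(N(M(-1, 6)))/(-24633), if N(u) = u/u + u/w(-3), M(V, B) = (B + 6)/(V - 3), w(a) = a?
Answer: -4/24633 ≈ -0.00016238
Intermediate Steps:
M(V, B) = (6 + B)/(-3 + V)
N(u) = 1 - u/3 (N(u) = u/u + u/(-3) = 1 + u*(-1/3) = 1 - u/3)
m(N(M(-1, 6)))/(-24633) = (1 - (6 + 6)/(3*(-3 - 1)))**2/(-24633) = (1 - 12/(3*(-4)))**2*(-1/24633) = (1 - (-1)*12/12)**2*(-1/24633) = (1 - 1/3*(-3))**2*(-1/24633) = (1 + 1)**2*(-1/24633) = 2**2*(-1/24633) = 4*(-1/24633) = -4/24633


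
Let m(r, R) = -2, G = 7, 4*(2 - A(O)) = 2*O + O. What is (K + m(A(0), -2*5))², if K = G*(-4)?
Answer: 900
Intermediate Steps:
A(O) = 2 - 3*O/4 (A(O) = 2 - (2*O + O)/4 = 2 - 3*O/4)
K = -28 (K = 7*(-4) = -28)
(K + m(A(0), -2*5))² = (-28 - 2)² = (-30)² = 900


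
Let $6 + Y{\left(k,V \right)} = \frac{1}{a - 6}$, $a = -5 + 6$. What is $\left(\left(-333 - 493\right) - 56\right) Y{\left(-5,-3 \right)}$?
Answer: $\frac{27342}{5} \approx 5468.4$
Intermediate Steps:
$a = 1$
$Y{\left(k,V \right)} = - \frac{31}{5}$ ($Y{\left(k,V \right)} = -6 + \frac{1}{1 - 6} = -6 + \frac{1}{-5} = -6 - \frac{1}{5} = - \frac{31}{5}$)
$\left(\left(-333 - 493\right) - 56\right) Y{\left(-5,-3 \right)} = \left(\left(-333 - 493\right) - 56\right) \left(- \frac{31}{5}\right) = \left(-826 - 56\right) \left(- \frac{31}{5}\right) = \left(-882\right) \left(- \frac{31}{5}\right) = \frac{27342}{5}$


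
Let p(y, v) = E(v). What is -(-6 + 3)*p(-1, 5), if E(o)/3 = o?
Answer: 45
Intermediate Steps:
E(o) = 3*o
p(y, v) = 3*v
-(-6 + 3)*p(-1, 5) = -(-6 + 3)*3*5 = -(-3)*15 = -1*(-45) = 45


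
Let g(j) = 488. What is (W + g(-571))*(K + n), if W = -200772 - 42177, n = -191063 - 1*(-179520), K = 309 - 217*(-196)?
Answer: -7588544378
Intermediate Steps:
K = 42841 (K = 309 + 42532 = 42841)
n = -11543 (n = -191063 + 179520 = -11543)
W = -242949
(W + g(-571))*(K + n) = (-242949 + 488)*(42841 - 11543) = -242461*31298 = -7588544378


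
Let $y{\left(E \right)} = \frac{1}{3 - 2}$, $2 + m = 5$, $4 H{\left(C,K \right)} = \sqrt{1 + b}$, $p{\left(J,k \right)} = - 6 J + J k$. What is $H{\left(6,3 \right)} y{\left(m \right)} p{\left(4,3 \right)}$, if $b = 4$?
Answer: $- 3 \sqrt{5} \approx -6.7082$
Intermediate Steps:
$H{\left(C,K \right)} = \frac{\sqrt{5}}{4}$ ($H{\left(C,K \right)} = \frac{\sqrt{1 + 4}}{4} = \frac{\sqrt{5}}{4}$)
$m = 3$ ($m = -2 + 5 = 3$)
$y{\left(E \right)} = 1$ ($y{\left(E \right)} = 1^{-1} = 1$)
$H{\left(6,3 \right)} y{\left(m \right)} p{\left(4,3 \right)} = \frac{\sqrt{5}}{4} \cdot 1 \cdot 4 \left(-6 + 3\right) = \frac{\sqrt{5}}{4} \cdot 4 \left(-3\right) = \frac{\sqrt{5}}{4} \left(-12\right) = - 3 \sqrt{5}$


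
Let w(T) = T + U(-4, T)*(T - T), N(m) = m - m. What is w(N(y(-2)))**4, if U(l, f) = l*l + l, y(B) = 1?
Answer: 0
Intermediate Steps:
N(m) = 0
U(l, f) = l + l**2 (U(l, f) = l**2 + l = l + l**2)
w(T) = T (w(T) = T + (-4*(1 - 4))*(T - T) = T - 4*(-3)*0 = T + 12*0 = T + 0 = T)
w(N(y(-2)))**4 = 0**4 = 0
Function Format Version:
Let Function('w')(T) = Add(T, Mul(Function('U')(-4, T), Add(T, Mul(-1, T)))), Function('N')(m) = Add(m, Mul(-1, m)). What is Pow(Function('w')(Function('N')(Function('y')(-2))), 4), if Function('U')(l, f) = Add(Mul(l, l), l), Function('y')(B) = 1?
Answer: 0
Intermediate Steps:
Function('N')(m) = 0
Function('U')(l, f) = Add(l, Pow(l, 2)) (Function('U')(l, f) = Add(Pow(l, 2), l) = Add(l, Pow(l, 2)))
Function('w')(T) = T (Function('w')(T) = Add(T, Mul(Mul(-4, Add(1, -4)), Add(T, Mul(-1, T)))) = Add(T, Mul(Mul(-4, -3), 0)) = Add(T, Mul(12, 0)) = Add(T, 0) = T)
Pow(Function('w')(Function('N')(Function('y')(-2))), 4) = Pow(0, 4) = 0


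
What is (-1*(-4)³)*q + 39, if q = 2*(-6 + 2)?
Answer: -473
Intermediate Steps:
q = -8 (q = 2*(-4) = -8)
(-1*(-4)³)*q + 39 = -1*(-4)³*(-8) + 39 = -1*(-64)*(-8) + 39 = 64*(-8) + 39 = -512 + 39 = -473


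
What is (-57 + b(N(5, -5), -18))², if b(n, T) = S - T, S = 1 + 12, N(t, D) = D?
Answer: 676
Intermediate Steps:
S = 13
b(n, T) = 13 - T
(-57 + b(N(5, -5), -18))² = (-57 + (13 - 1*(-18)))² = (-57 + (13 + 18))² = (-57 + 31)² = (-26)² = 676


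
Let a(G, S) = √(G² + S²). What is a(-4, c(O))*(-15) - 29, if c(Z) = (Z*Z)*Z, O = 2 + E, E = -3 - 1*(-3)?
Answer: -29 - 60*√5 ≈ -163.16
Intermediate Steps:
E = 0 (E = -3 + 3 = 0)
O = 2 (O = 2 + 0 = 2)
c(Z) = Z³ (c(Z) = Z²*Z = Z³)
a(-4, c(O))*(-15) - 29 = √((-4)² + (2³)²)*(-15) - 29 = √(16 + 8²)*(-15) - 29 = √(16 + 64)*(-15) - 29 = √80*(-15) - 29 = (4*√5)*(-15) - 29 = -60*√5 - 29 = -29 - 60*√5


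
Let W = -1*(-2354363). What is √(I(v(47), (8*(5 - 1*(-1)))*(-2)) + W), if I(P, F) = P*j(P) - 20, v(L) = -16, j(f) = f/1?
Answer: √2354599 ≈ 1534.5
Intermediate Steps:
j(f) = f (j(f) = f*1 = f)
I(P, F) = -20 + P² (I(P, F) = P*P - 20 = P² - 20 = -20 + P²)
W = 2354363
√(I(v(47), (8*(5 - 1*(-1)))*(-2)) + W) = √((-20 + (-16)²) + 2354363) = √((-20 + 256) + 2354363) = √(236 + 2354363) = √2354599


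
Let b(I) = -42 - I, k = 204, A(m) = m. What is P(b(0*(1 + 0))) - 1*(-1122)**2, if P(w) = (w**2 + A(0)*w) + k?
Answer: -1256916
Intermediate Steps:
P(w) = 204 + w**2 (P(w) = (w**2 + 0*w) + 204 = (w**2 + 0) + 204 = w**2 + 204 = 204 + w**2)
P(b(0*(1 + 0))) - 1*(-1122)**2 = (204 + (-42 - 0*(1 + 0))**2) - 1*(-1122)**2 = (204 + (-42 - 0)**2) - 1*1258884 = (204 + (-42 - 1*0)**2) - 1258884 = (204 + (-42 + 0)**2) - 1258884 = (204 + (-42)**2) - 1258884 = (204 + 1764) - 1258884 = 1968 - 1258884 = -1256916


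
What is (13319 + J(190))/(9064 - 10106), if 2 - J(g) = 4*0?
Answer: -13321/1042 ≈ -12.784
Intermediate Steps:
J(g) = 2 (J(g) = 2 - 4*0 = 2 - 1*0 = 2 + 0 = 2)
(13319 + J(190))/(9064 - 10106) = (13319 + 2)/(9064 - 10106) = 13321/(-1042) = 13321*(-1/1042) = -13321/1042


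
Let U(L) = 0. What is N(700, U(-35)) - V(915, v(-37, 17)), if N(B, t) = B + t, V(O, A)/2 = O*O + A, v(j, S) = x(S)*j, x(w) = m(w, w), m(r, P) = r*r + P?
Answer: -1651106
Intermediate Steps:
m(r, P) = P + r**2 (m(r, P) = r**2 + P = P + r**2)
x(w) = w + w**2
v(j, S) = S*j*(1 + S) (v(j, S) = (S*(1 + S))*j = S*j*(1 + S))
V(O, A) = 2*A + 2*O**2 (V(O, A) = 2*(O*O + A) = 2*(O**2 + A) = 2*(A + O**2) = 2*A + 2*O**2)
N(700, U(-35)) - V(915, v(-37, 17)) = (700 + 0) - (2*(17*(-37)*(1 + 17)) + 2*915**2) = 700 - (2*(17*(-37)*18) + 2*837225) = 700 - (2*(-11322) + 1674450) = 700 - (-22644 + 1674450) = 700 - 1*1651806 = 700 - 1651806 = -1651106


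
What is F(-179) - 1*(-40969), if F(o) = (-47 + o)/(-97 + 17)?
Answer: 1638873/40 ≈ 40972.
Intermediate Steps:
F(o) = 47/80 - o/80 (F(o) = (-47 + o)/(-80) = (-47 + o)*(-1/80) = 47/80 - o/80)
F(-179) - 1*(-40969) = (47/80 - 1/80*(-179)) - 1*(-40969) = (47/80 + 179/80) + 40969 = 113/40 + 40969 = 1638873/40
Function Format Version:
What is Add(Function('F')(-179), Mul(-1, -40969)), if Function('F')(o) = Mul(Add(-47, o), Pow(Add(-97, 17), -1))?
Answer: Rational(1638873, 40) ≈ 40972.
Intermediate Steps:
Function('F')(o) = Add(Rational(47, 80), Mul(Rational(-1, 80), o)) (Function('F')(o) = Mul(Add(-47, o), Pow(-80, -1)) = Mul(Add(-47, o), Rational(-1, 80)) = Add(Rational(47, 80), Mul(Rational(-1, 80), o)))
Add(Function('F')(-179), Mul(-1, -40969)) = Add(Add(Rational(47, 80), Mul(Rational(-1, 80), -179)), Mul(-1, -40969)) = Add(Add(Rational(47, 80), Rational(179, 80)), 40969) = Add(Rational(113, 40), 40969) = Rational(1638873, 40)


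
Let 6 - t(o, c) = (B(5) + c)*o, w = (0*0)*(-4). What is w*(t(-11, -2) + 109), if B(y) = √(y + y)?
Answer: 0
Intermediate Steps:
B(y) = √2*√y (B(y) = √(2*y) = √2*√y)
w = 0 (w = 0*(-4) = 0)
t(o, c) = 6 - o*(c + √10) (t(o, c) = 6 - (√2*√5 + c)*o = 6 - (√10 + c)*o = 6 - (c + √10)*o = 6 - o*(c + √10))
w*(t(-11, -2) + 109) = 0*((6 - 1*(-2)*(-11) - 1*(-11)*√10) + 109) = 0*((6 - 22 + 11*√10) + 109) = 0*((-16 + 11*√10) + 109) = 0*(93 + 11*√10) = 0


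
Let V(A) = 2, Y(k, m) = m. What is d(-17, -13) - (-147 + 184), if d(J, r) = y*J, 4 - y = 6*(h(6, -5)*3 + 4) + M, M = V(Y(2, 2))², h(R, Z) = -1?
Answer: 65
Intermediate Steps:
M = 4 (M = 2² = 4)
y = -6 (y = 4 - (6*(-1*3 + 4) + 4) = 4 - (6*(-3 + 4) + 4) = 4 - (6*1 + 4) = 4 - (6 + 4) = 4 - 1*10 = 4 - 10 = -6)
d(J, r) = -6*J
d(-17, -13) - (-147 + 184) = -6*(-17) - (-147 + 184) = 102 - 1*37 = 102 - 37 = 65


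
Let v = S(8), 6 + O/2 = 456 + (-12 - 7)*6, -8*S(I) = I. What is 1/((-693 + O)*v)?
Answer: 1/21 ≈ 0.047619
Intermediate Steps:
S(I) = -I/8
O = 672 (O = -12 + 2*(456 + (-12 - 7)*6) = -12 + 2*(456 - 19*6) = -12 + 2*(456 - 114) = -12 + 2*342 = -12 + 684 = 672)
v = -1 (v = -1/8*8 = -1)
1/((-693 + O)*v) = 1/((-693 + 672)*(-1)) = 1/(-21*(-1)) = 1/21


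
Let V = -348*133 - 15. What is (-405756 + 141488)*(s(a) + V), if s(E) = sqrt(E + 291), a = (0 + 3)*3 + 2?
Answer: 12235344132 - 264268*sqrt(302) ≈ 1.2231e+10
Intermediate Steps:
a = 11 (a = 3*3 + 2 = 9 + 2 = 11)
V = -46299 (V = -46284 - 15 = -46299)
s(E) = sqrt(291 + E)
(-405756 + 141488)*(s(a) + V) = (-405756 + 141488)*(sqrt(291 + 11) - 46299) = -264268*(sqrt(302) - 46299) = -264268*(-46299 + sqrt(302)) = 12235344132 - 264268*sqrt(302)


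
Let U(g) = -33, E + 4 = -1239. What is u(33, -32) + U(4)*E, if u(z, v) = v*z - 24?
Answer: 39939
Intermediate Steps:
E = -1243 (E = -4 - 1239 = -1243)
u(z, v) = -24 + v*z
u(33, -32) + U(4)*E = (-24 - 32*33) - 33*(-1243) = (-24 - 1056) + 41019 = -1080 + 41019 = 39939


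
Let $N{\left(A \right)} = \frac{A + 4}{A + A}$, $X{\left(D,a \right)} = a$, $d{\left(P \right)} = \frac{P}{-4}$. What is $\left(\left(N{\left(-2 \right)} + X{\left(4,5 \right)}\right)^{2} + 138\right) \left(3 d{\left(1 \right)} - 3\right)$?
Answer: $- \frac{9495}{16} \approx -593.44$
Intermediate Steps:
$d{\left(P \right)} = - \frac{P}{4}$ ($d{\left(P \right)} = P \left(- \frac{1}{4}\right) = - \frac{P}{4}$)
$N{\left(A \right)} = \frac{4 + A}{2 A}$
$\left(\left(N{\left(-2 \right)} + X{\left(4,5 \right)}\right)^{2} + 138\right) \left(3 d{\left(1 \right)} - 3\right) = \left(\left(\frac{4 - 2}{2 \left(-2\right)} + 5\right)^{2} + 138\right) \left(3 \left(\left(- \frac{1}{4}\right) 1\right) - 3\right) = \left(\left(\frac{1}{2} \left(- \frac{1}{2}\right) 2 + 5\right)^{2} + 138\right) \left(3 \left(- \frac{1}{4}\right) - 3\right) = \left(\left(- \frac{1}{2} + 5\right)^{2} + 138\right) \left(- \frac{3}{4} - 3\right) = \left(\left(\frac{9}{2}\right)^{2} + 138\right) \left(- \frac{15}{4}\right) = \left(\frac{81}{4} + 138\right) \left(- \frac{15}{4}\right) = \frac{633}{4} \left(- \frac{15}{4}\right) = - \frac{9495}{16}$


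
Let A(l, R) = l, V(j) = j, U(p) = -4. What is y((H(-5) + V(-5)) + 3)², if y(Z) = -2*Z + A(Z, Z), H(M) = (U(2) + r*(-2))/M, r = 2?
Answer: 4/25 ≈ 0.16000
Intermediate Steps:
H(M) = -8/M (H(M) = (-4 + 2*(-2))/M = (-4 - 4)/M = -8/M)
y(Z) = -Z (y(Z) = -2*Z + Z = -Z)
y((H(-5) + V(-5)) + 3)² = (-((-8/(-5) - 5) + 3))² = (-((-8*(-⅕) - 5) + 3))² = (-((8/5 - 5) + 3))² = (-(-17/5 + 3))² = (-1*(-⅖))² = (⅖)² = 4/25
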